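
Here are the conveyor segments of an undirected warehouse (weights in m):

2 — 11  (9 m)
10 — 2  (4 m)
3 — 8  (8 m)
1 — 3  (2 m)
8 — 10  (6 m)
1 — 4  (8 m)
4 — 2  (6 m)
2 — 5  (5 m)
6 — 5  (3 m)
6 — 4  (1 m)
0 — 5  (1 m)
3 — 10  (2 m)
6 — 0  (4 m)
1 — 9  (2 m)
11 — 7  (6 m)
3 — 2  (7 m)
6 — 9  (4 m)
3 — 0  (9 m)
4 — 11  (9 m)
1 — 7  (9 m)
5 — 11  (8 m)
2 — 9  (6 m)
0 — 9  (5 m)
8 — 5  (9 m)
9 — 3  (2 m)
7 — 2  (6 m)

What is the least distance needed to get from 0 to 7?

Running Dijkstra from 0:
0: 0
5: 1  (via 0)
6: 4  (via 0)
4: 5  (via 6)
9: 5  (via 0)
2: 6  (via 5)
1: 7  (via 9)
3: 7  (via 9)
10: 9  (via 3)
11: 9  (via 5)
8: 10  (via 5)
7: 12  (via 2)
Shortest route: 0 → 5 → 2 → 7 = 12 m.

12 m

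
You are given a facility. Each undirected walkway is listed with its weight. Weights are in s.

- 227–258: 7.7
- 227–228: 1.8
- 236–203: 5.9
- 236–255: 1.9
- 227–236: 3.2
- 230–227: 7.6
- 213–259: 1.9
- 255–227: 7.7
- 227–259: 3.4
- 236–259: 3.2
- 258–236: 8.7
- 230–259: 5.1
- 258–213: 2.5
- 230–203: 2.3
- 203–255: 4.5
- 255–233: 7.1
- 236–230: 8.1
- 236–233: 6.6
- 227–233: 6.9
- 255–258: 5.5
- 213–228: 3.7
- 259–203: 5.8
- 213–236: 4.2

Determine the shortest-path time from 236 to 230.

8.1 s

Enumerating some paths:
236 → 203 → 230: 5.9+2.3 = 8.2
236 → 259 → 230: 3.2+5.1 = 8.3
236 → 230: 8.1 = 8.1
The minimum is 8.1 s via 236 → 230.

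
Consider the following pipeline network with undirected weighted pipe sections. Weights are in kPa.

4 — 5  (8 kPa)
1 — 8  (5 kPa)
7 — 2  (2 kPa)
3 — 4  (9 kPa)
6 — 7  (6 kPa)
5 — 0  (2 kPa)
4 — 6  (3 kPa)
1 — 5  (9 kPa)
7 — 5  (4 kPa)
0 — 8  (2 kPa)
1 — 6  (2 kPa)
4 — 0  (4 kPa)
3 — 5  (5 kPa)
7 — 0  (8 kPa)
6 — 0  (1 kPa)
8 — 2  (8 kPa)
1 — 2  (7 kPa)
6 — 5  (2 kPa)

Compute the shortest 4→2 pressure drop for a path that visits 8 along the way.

Best 4 to 8: 4 → 0 → 8 costing 6
Best 8 to 2: 8 → 2 costing 8
Total via 8: 6 + 8 = 14 kPa.

14 kPa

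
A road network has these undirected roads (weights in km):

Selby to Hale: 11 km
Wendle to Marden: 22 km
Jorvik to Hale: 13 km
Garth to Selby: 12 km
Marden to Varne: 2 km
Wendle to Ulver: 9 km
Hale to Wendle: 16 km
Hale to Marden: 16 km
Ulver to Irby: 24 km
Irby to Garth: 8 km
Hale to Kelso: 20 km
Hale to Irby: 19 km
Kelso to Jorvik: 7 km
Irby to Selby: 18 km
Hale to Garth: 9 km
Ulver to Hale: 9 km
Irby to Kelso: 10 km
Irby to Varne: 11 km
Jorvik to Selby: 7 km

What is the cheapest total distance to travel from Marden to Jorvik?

29 km

Running Dijkstra from Marden:
Marden: 0
Varne: 2  (via Marden)
Irby: 13  (via Varne)
Hale: 16  (via Marden)
Garth: 21  (via Irby)
Wendle: 22  (via Marden)
Kelso: 23  (via Irby)
Ulver: 25  (via Hale)
Selby: 27  (via Hale)
Jorvik: 29  (via Hale)
Shortest route: Marden → Hale → Jorvik = 29 km.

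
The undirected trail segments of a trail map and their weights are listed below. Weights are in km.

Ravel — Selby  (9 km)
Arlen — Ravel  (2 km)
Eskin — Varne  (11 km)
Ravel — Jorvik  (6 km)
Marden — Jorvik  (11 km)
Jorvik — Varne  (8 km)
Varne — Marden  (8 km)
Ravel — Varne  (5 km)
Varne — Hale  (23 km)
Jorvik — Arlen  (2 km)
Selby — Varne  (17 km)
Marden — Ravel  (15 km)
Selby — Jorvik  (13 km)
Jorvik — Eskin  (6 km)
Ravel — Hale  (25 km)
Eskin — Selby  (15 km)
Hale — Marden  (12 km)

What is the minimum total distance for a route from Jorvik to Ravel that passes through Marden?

Shortest Jorvik→Marden: Jorvik → Marden = 11
Shortest Marden→Ravel: Marden → Varne → Ravel = 13
Total via Marden: 11 + 13 = 24 km.

24 km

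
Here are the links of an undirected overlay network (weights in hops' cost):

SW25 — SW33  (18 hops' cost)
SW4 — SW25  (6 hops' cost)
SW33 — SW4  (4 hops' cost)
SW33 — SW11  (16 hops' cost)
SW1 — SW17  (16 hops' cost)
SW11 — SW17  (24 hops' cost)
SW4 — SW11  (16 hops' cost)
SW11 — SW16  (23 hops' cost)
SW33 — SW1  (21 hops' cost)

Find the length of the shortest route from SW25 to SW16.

Settle nodes by increasing distance from SW25:
SW25: 0
SW4: 6  (via SW25)
SW33: 10  (via SW4)
SW11: 22  (via SW4)
SW1: 31  (via SW33)
SW16: 45  (via SW11)
Shortest route: SW25 → SW4 → SW11 → SW16 = 45 hops' cost.

45 hops' cost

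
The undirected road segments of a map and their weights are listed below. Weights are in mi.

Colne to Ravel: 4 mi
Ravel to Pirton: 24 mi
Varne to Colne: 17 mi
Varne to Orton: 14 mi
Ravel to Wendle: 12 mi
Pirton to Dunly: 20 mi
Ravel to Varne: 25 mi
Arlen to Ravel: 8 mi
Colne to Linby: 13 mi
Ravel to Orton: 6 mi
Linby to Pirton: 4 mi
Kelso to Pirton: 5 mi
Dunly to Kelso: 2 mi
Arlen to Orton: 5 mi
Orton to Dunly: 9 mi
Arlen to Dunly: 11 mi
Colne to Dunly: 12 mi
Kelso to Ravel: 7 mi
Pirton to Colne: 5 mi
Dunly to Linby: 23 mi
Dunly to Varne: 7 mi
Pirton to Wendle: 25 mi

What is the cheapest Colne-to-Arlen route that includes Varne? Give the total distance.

35 mi

Shortest Colne→Varne: Colne–Varne = 17
Best Varne to Arlen: Varne–Dunly–Arlen costing 18
Total via Varne: 17 + 18 = 35 mi.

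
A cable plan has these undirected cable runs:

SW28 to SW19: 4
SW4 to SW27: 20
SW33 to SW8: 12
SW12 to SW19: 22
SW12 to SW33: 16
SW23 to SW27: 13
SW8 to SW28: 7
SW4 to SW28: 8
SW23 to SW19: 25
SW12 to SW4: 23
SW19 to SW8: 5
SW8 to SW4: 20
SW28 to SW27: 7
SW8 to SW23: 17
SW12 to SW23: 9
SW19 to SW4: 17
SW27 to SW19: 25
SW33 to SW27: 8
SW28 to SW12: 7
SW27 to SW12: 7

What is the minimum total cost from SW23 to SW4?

Enumerating some paths:
SW23 - SW12 - SW27 - SW28 - SW4: 9+7+7+8 = 31
SW23 - SW27 - SW28 - SW4: 13+7+8 = 28
SW23 - SW12 - SW28 - SW4: 9+7+8 = 24
SW23 - SW12 - SW4: 9+23 = 32
The minimum is 24 via SW23 - SW12 - SW28 - SW4.

24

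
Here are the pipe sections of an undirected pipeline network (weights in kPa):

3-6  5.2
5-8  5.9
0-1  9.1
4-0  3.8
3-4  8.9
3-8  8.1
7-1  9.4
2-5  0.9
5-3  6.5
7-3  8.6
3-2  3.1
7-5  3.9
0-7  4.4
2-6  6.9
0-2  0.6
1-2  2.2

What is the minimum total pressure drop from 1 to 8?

9 kPa

Running Dijkstra from 1:
1: 0
2: 2.2  (via 1)
0: 2.8  (via 2)
5: 3.1  (via 2)
3: 5.3  (via 2)
4: 6.6  (via 0)
7: 7  (via 5)
8: 9  (via 5)
Shortest route: 1–2–5–8 = 9 kPa.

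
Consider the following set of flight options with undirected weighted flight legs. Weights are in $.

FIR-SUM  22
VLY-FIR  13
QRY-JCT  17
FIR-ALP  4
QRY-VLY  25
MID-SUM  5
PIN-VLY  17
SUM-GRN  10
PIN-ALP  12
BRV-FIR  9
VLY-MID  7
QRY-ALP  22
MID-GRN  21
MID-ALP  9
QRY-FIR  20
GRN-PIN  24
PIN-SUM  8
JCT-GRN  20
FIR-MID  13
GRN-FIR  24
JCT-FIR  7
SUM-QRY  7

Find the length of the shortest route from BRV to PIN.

Candidate routes:
BRV → FIR → MID → SUM → PIN: 9+13+5+8 = 35
BRV → FIR → ALP → MID → SUM → PIN: 9+4+9+5+8 = 35
BRV → FIR → ALP → PIN: 9+4+12 = 25
Cheapest is BRV → FIR → ALP → PIN at $25.

$25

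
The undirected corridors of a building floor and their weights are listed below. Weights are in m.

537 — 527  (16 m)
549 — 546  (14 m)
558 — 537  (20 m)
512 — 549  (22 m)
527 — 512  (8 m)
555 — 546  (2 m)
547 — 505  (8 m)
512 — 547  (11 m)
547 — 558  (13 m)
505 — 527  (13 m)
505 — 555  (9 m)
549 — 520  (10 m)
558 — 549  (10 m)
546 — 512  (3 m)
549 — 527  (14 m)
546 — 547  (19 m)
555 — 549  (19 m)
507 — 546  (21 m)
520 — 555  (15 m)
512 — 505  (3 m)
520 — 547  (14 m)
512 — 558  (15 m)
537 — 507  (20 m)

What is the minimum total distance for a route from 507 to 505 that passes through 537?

Best 507 to 537: 507 → 537 costing 20
Best 537 to 505: 537 → 527 → 512 → 505 costing 27
Total via 537: 20 + 27 = 47 m.

47 m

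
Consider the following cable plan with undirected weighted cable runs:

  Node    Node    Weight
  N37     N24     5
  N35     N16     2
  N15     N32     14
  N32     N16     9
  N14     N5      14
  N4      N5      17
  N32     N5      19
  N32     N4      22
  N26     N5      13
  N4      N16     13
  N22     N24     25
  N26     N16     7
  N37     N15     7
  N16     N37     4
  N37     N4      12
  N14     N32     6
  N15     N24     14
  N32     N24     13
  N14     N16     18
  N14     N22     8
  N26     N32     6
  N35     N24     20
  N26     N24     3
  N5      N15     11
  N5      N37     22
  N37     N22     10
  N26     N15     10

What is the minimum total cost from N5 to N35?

22

Running Dijkstra from N5:
N5: 0
N15: 11  (via N5)
N26: 13  (via N5)
N14: 14  (via N5)
N24: 16  (via N26)
N4: 17  (via N5)
N37: 18  (via N15)
N32: 19  (via N5)
N16: 20  (via N26)
N35: 22  (via N16)
Shortest route: N5 → N26 → N16 → N35 = 22.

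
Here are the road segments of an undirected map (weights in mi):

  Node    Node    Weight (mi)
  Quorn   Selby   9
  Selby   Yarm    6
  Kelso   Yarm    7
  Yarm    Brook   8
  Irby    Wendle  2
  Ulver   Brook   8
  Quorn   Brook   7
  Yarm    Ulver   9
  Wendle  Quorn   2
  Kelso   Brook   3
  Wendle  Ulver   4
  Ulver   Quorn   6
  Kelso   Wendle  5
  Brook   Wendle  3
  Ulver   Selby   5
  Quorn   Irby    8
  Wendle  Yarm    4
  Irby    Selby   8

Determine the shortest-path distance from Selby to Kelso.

13 mi

Settle nodes by increasing distance from Selby:
Selby: 0
Ulver: 5  (via Selby)
Yarm: 6  (via Selby)
Irby: 8  (via Selby)
Wendle: 9  (via Ulver)
Quorn: 9  (via Selby)
Brook: 12  (via Wendle)
Kelso: 13  (via Yarm)
Shortest route: Selby → Yarm → Kelso = 13 mi.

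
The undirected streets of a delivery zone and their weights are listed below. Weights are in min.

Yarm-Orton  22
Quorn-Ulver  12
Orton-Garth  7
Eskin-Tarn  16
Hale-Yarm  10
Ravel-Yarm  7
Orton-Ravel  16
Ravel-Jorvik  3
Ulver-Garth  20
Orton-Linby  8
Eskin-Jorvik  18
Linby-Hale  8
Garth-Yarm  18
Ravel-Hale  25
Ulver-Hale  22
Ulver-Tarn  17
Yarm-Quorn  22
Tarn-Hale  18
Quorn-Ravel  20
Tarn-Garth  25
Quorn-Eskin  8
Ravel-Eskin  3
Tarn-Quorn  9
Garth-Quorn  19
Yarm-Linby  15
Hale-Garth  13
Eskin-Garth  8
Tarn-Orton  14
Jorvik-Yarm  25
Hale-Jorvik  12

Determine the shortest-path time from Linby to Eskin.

23 min

Enumerating some paths:
Linby - Orton - Garth - Eskin: 8+7+8 = 23
Linby - Yarm - Ravel - Eskin: 15+7+3 = 25
The minimum is 23 min via Linby - Orton - Garth - Eskin.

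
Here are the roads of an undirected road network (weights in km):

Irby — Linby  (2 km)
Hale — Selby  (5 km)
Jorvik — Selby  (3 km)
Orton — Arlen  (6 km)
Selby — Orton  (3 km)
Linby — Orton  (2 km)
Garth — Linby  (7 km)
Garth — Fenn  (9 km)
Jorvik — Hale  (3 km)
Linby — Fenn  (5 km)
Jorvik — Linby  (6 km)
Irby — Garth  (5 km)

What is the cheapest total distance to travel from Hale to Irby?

11 km

Shortest distances from Hale:
Hale: 0
Jorvik: 3  (via Hale)
Selby: 5  (via Hale)
Orton: 8  (via Selby)
Linby: 9  (via Jorvik)
Irby: 11  (via Linby)
Shortest route: Hale–Jorvik–Linby–Irby = 11 km.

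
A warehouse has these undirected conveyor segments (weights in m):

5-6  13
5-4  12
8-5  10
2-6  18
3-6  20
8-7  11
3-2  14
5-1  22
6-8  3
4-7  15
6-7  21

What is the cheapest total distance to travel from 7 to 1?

43 m

Running Dijkstra from 7:
7: 0
8: 11  (via 7)
6: 14  (via 8)
4: 15  (via 7)
5: 21  (via 8)
2: 32  (via 6)
3: 34  (via 6)
1: 43  (via 5)
Shortest route: 7 → 8 → 5 → 1 = 43 m.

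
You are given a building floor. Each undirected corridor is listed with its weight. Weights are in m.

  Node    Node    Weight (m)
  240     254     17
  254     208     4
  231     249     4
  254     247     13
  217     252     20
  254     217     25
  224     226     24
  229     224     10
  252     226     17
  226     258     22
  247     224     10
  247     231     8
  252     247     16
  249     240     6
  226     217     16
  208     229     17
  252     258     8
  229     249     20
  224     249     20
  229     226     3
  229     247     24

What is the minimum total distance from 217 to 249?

39 m

Enumerating some paths:
217 → 226 → 229 → 249: 16+3+20 = 39
217 → 254 → 240 → 249: 25+17+6 = 48
217 → 226 → 229 → 224 → 249: 16+3+10+20 = 49
217 → 252 → 247 → 231 → 249: 20+16+8+4 = 48
The minimum is 39 m via 217 → 226 → 229 → 249.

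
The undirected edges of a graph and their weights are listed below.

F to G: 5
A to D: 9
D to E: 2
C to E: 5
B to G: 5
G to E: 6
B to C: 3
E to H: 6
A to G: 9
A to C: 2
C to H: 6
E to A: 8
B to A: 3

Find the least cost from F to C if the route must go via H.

Best F to H: F–G–E–H costing 17
Best H to C: H–C costing 6
Total via H: 17 + 6 = 23.

23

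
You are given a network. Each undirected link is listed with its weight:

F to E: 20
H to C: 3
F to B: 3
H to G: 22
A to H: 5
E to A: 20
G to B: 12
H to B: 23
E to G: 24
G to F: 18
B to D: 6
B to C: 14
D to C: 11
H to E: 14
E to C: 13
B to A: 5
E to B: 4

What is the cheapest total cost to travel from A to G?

17

Candidate routes:
A–B–F–G: 5+3+18 = 26
A–B–E–G: 5+4+24 = 33
A–H–G: 5+22 = 27
A–B–G: 5+12 = 17
Cheapest is A–B–G at 17.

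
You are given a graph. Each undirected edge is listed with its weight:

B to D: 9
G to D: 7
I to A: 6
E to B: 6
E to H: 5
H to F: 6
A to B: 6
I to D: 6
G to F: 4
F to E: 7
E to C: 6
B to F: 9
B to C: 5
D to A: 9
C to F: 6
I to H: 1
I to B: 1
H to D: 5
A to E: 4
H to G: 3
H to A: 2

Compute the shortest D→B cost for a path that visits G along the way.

Shortest D→G: D–G = 7
Shortest G→B: G–H–I–B = 5
Total via G: 7 + 5 = 12.

12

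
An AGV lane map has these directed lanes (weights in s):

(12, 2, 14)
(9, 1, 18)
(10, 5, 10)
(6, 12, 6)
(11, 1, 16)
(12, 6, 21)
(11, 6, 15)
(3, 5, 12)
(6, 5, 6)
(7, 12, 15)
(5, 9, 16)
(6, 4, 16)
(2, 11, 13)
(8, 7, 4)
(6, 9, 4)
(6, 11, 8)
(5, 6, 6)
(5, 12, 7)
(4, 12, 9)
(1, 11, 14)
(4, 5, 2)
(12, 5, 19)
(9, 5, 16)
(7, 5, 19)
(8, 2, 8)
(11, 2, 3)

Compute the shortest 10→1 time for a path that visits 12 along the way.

60 s

Best 10 to 12: 10–5–12 costing 17
Best 12 to 1: 12–6–9–1 costing 43
Total via 12: 17 + 43 = 60 s.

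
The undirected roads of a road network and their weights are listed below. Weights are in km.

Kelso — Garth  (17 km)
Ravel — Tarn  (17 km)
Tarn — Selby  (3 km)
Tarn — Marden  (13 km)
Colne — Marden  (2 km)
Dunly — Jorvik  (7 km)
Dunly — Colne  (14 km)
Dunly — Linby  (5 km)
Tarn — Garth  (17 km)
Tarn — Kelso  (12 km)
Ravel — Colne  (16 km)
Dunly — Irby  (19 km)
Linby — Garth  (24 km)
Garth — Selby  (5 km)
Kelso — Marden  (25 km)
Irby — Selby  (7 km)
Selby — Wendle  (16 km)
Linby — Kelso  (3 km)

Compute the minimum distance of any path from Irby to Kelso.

Enumerating some paths:
Irby–Selby–Tarn–Kelso: 7+3+12 = 22
Irby–Dunly–Linby–Kelso: 19+5+3 = 27
The minimum is 22 km via Irby–Selby–Tarn–Kelso.

22 km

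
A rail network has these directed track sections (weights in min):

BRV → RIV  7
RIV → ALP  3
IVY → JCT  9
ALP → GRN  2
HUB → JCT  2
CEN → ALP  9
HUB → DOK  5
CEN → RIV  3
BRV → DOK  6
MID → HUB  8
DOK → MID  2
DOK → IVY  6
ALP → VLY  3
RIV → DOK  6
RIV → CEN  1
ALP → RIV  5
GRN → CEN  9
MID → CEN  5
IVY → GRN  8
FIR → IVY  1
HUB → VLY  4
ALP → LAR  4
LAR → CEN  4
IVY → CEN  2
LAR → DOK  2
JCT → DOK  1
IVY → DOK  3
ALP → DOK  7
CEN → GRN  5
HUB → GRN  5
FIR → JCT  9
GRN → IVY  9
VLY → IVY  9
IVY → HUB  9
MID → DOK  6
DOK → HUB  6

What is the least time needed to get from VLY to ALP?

Running Dijkstra from VLY:
VLY: 0
IVY: 9  (via VLY)
CEN: 11  (via IVY)
DOK: 12  (via IVY)
MID: 14  (via DOK)
RIV: 14  (via CEN)
GRN: 16  (via CEN)
ALP: 17  (via RIV)
Shortest route: VLY → IVY → CEN → RIV → ALP = 17 min.

17 min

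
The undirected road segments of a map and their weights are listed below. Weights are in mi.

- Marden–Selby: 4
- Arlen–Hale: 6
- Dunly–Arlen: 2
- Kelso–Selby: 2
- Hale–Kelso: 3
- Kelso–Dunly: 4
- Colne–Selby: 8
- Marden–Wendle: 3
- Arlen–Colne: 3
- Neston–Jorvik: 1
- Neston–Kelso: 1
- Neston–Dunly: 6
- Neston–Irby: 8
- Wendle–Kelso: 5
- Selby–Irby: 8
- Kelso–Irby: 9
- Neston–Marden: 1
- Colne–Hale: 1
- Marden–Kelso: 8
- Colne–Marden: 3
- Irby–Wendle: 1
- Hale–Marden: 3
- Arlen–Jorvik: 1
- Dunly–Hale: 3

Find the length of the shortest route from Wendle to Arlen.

Settle nodes by increasing distance from Wendle:
Wendle: 0
Irby: 1  (via Wendle)
Marden: 3  (via Wendle)
Neston: 4  (via Marden)
Jorvik: 5  (via Neston)
Kelso: 5  (via Wendle)
Hale: 6  (via Marden)
Colne: 6  (via Marden)
Arlen: 6  (via Jorvik)
Shortest route: Wendle → Marden → Neston → Jorvik → Arlen = 6 mi.

6 mi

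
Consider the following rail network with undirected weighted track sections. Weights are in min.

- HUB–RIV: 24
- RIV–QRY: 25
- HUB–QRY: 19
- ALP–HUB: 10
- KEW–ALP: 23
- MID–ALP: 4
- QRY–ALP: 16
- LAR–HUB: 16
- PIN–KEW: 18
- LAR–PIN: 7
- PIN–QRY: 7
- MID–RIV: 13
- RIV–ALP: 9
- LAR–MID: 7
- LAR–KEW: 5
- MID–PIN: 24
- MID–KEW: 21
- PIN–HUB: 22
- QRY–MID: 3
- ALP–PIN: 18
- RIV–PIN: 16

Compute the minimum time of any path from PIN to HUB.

22 min

Running Dijkstra from PIN:
PIN: 0
LAR: 7  (via PIN)
QRY: 7  (via PIN)
MID: 10  (via QRY)
KEW: 12  (via LAR)
ALP: 14  (via MID)
RIV: 16  (via PIN)
HUB: 22  (via PIN)
Shortest route: PIN–HUB = 22 min.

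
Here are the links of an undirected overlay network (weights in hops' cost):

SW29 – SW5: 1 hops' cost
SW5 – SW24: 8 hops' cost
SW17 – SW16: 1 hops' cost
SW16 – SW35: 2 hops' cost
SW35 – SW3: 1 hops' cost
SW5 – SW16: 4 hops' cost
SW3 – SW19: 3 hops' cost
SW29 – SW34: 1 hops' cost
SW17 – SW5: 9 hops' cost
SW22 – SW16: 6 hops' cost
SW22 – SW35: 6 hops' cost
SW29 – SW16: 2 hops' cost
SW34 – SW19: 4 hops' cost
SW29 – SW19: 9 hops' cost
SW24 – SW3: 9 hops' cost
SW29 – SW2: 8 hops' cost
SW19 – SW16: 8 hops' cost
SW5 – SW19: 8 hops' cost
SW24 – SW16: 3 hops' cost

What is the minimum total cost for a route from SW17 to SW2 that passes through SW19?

20 hops' cost

Shortest SW17→SW19: SW17 → SW16 → SW35 → SW3 → SW19 = 7
Best SW19 to SW2: SW19 → SW34 → SW29 → SW2 costing 13
Total via SW19: 7 + 13 = 20 hops' cost.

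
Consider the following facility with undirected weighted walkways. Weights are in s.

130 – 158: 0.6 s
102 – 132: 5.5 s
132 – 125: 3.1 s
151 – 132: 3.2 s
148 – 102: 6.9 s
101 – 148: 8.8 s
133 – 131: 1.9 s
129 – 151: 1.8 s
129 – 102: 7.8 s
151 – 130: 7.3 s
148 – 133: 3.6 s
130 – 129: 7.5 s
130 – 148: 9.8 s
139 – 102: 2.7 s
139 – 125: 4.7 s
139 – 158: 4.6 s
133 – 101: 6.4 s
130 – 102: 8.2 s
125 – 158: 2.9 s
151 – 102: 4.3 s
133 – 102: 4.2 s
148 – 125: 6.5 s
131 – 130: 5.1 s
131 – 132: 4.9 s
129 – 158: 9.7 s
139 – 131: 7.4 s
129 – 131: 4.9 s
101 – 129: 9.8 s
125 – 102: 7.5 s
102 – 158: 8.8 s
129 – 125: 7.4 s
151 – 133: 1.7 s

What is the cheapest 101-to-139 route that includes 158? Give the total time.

Shortest 101→158: 101 → 133 → 131 → 130 → 158 = 14
Shortest 158→139: 158 → 139 = 4.6
Total via 158: 14 + 4.6 = 18.6 s.

18.6 s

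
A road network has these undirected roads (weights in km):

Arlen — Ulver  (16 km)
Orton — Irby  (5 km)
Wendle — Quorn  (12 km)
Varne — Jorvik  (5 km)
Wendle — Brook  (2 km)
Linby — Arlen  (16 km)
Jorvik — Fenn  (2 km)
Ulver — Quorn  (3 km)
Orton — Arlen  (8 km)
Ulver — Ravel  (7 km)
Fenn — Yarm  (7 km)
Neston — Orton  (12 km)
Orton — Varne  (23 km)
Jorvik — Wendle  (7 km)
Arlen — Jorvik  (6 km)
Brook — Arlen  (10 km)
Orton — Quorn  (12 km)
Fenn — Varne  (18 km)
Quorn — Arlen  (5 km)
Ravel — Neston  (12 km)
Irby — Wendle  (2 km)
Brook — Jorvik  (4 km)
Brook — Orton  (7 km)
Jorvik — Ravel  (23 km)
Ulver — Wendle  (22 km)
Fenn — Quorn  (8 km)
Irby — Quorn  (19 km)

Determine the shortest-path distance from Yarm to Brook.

Running Dijkstra from Yarm:
Yarm: 0
Fenn: 7  (via Yarm)
Jorvik: 9  (via Fenn)
Brook: 13  (via Jorvik)
Shortest route: Yarm → Fenn → Jorvik → Brook = 13 km.

13 km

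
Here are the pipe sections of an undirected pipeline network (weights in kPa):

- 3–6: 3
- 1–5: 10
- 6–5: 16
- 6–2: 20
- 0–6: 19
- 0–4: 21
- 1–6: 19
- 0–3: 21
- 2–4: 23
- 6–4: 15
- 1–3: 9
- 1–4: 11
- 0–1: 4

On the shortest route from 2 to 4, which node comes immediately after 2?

Compare a few routes:
2 - 6 - 3 - 1 - 4: 20+3+9+11 = 43
2 - 4: 23 = 23
2 - 6 - 4: 20+15 = 35
Cheapest is 2 - 4 at 23 kPa.
So from 2 the first move is to 4.

4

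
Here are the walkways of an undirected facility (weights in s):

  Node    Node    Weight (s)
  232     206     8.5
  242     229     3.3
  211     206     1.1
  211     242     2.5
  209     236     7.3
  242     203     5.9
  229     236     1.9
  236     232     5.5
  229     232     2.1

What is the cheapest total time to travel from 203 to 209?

Candidate routes:
203 - 242 - 229 - 236 - 209: 5.9+3.3+1.9+7.3 = 18.4
203 - 242 - 229 - 232 - 236 - 209: 5.9+3.3+2.1+5.5+7.3 = 24.1
203 - 242 - 211 - 206 - 232 - 229 - 236 - 209: 5.9+2.5+1.1+8.5+2.1+1.9+7.3 = 29.3
The minimum is 18.4 s via 203 - 242 - 229 - 236 - 209.

18.4 s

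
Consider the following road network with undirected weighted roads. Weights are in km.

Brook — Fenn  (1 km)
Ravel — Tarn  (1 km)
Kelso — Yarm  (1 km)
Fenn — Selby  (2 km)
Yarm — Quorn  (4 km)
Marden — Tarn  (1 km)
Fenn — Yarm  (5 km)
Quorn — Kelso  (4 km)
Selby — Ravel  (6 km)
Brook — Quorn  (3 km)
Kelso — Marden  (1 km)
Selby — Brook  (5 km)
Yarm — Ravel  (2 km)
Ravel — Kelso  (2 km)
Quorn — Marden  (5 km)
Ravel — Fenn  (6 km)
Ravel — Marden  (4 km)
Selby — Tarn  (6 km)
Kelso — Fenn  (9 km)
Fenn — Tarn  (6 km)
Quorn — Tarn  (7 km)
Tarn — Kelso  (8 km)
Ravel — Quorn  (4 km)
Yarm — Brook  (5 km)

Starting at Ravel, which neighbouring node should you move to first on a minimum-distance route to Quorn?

Quorn

Candidate routes:
Ravel–Quorn: 4 = 4
Ravel–Kelso–Yarm–Quorn: 2+1+4 = 7
Ravel–Yarm–Quorn: 2+4 = 6
Ravel–Kelso–Quorn: 2+4 = 6
Cheapest is Ravel–Quorn at 4 km.
So from Ravel the first move is to Quorn.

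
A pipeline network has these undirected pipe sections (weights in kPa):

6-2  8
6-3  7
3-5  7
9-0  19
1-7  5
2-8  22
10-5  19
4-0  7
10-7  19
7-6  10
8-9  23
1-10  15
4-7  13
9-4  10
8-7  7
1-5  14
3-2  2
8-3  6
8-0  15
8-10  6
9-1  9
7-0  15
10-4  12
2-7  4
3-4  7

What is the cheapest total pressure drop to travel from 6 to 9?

24 kPa

Compare a few routes:
6 - 2 - 7 - 1 - 9: 8+4+5+9 = 26
6 - 3 - 2 - 7 - 1 - 9: 7+2+4+5+9 = 27
6 - 2 - 3 - 4 - 9: 8+2+7+10 = 27
6 - 3 - 4 - 9: 7+7+10 = 24
The minimum is 24 kPa via 6 - 3 - 4 - 9.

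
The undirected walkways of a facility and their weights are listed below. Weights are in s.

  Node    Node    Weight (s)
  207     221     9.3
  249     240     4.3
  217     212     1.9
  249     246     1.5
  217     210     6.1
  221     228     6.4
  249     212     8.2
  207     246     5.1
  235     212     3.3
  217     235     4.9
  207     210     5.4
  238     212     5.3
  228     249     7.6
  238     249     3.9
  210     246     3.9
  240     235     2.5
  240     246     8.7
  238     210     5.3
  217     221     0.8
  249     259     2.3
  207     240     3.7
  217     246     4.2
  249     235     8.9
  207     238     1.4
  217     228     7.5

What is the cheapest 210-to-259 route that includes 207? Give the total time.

Best 210 to 207: 210–207 costing 5.4
Best 207 to 259: 207–238–249–259 costing 7.6
Total via 207: 5.4 + 7.6 = 13 s.

13 s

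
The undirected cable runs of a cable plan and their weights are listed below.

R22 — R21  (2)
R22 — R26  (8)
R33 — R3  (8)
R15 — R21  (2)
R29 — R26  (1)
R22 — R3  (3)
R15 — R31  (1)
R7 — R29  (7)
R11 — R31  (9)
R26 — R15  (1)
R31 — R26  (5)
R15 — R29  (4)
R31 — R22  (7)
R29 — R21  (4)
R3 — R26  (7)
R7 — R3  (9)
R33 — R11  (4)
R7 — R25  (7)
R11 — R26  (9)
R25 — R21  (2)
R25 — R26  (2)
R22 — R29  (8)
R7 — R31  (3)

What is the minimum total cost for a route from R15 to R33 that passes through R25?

18

Shortest R15→R25: R15 → R26 → R25 = 3
Best R25 to R33: R25 → R21 → R22 → R3 → R33 costing 15
Total via R25: 3 + 15 = 18.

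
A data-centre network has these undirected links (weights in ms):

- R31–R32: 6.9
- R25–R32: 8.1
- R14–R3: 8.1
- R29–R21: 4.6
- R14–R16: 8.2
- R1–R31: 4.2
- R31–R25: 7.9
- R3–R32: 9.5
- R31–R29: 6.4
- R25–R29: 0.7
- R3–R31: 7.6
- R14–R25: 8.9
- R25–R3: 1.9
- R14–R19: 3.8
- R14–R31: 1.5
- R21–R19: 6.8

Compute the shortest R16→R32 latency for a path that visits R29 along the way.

24.9 ms

Shortest R16→R29: R16–R14–R31–R29 = 16.1
Best R29 to R32: R29–R25–R32 costing 8.8
Total via R29: 16.1 + 8.8 = 24.9 ms.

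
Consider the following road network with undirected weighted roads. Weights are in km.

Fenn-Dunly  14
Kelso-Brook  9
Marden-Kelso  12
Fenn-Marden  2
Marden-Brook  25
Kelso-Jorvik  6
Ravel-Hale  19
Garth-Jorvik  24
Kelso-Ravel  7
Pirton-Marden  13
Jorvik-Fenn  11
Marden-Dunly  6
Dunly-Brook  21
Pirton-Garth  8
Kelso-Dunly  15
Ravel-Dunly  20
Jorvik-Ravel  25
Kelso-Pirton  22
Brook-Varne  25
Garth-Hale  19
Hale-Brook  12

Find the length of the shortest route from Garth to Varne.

Compare a few routes:
Garth–Hale–Brook–Varne: 19+12+25 = 56
Garth–Pirton–Kelso–Brook–Varne: 8+22+9+25 = 64
Garth–Jorvik–Kelso–Brook–Varne: 24+6+9+25 = 64
The minimum is 56 km via Garth–Hale–Brook–Varne.

56 km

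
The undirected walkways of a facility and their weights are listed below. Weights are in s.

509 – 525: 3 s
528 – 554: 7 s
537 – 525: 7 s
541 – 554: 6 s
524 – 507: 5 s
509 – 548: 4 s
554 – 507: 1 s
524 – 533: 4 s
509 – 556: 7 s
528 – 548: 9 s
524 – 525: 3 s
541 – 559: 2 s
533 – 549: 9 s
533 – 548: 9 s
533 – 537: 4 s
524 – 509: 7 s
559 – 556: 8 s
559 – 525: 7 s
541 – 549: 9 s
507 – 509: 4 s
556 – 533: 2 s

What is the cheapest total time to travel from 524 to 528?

13 s

Candidate routes:
524–525–509–507–554–528: 3+3+4+1+7 = 18
524–509–507–554–528: 7+4+1+7 = 19
524–507–554–528: 5+1+7 = 13
524–525–509–548–528: 3+3+4+9 = 19
The minimum is 13 s via 524–507–554–528.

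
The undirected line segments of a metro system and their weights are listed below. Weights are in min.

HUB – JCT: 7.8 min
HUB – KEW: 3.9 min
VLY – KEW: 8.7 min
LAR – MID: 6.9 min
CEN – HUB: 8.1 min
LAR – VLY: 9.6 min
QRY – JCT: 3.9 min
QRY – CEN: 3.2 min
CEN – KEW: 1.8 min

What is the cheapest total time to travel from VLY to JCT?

Candidate routes:
VLY–KEW–CEN–HUB–JCT: 8.7+1.8+8.1+7.8 = 26.4
VLY–KEW–HUB–JCT: 8.7+3.9+7.8 = 20.4
VLY–KEW–CEN–QRY–JCT: 8.7+1.8+3.2+3.9 = 17.6
VLY–KEW–HUB–CEN–QRY–JCT: 8.7+3.9+8.1+3.2+3.9 = 27.8
The minimum is 17.6 min via VLY–KEW–CEN–QRY–JCT.

17.6 min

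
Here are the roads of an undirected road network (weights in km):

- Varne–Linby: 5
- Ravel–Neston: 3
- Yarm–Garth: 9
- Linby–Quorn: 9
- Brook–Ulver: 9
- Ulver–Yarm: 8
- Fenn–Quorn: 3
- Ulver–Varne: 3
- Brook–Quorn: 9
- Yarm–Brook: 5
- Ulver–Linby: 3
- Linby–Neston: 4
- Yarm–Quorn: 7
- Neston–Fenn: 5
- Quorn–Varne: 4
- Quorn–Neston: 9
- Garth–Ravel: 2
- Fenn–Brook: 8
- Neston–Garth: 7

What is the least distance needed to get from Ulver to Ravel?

10 km

Candidate routes:
Ulver–Linby–Neston–Garth–Ravel: 3+4+7+2 = 16
Ulver–Varne–Quorn–Fenn–Neston–Ravel: 3+4+3+5+3 = 18
Ulver–Linby–Neston–Ravel: 3+4+3 = 10
Ulver–Varne–Linby–Neston–Ravel: 3+5+4+3 = 15
The minimum is 10 km via Ulver–Linby–Neston–Ravel.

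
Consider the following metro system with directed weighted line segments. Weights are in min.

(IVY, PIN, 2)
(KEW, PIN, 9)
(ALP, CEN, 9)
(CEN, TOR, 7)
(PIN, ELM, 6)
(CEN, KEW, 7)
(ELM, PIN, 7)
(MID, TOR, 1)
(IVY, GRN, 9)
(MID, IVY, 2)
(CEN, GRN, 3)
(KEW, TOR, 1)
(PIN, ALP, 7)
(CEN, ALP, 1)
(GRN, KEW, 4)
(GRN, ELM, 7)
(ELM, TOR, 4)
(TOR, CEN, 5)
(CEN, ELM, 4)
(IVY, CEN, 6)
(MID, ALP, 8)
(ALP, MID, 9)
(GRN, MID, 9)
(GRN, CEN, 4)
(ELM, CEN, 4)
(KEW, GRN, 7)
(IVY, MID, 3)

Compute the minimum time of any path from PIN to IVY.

18 min

Enumerating some paths:
PIN–ALP–MID–IVY: 7+9+2 = 18
PIN–ELM–TOR–CEN–ALP–MID–IVY: 6+4+5+1+9+2 = 27
PIN–ELM–CEN–ALP–MID–IVY: 6+4+1+9+2 = 22
PIN–ELM–CEN–GRN–MID–IVY: 6+4+3+9+2 = 24
Cheapest is PIN–ALP–MID–IVY at 18 min.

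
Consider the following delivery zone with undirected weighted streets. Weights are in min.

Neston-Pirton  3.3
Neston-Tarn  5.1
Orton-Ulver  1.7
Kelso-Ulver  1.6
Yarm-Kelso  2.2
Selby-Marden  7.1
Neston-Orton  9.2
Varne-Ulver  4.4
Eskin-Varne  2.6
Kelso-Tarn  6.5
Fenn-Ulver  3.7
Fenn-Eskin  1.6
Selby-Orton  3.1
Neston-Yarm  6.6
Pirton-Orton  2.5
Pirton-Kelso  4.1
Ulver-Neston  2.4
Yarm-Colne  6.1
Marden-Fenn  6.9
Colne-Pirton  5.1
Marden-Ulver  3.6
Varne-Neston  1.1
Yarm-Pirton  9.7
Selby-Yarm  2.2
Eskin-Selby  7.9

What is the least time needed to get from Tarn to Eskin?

Compare a few routes:
Tarn → Kelso → Ulver → Fenn → Eskin: 6.5+1.6+3.7+1.6 = 13.4
Tarn → Neston → Varne → Eskin: 5.1+1.1+2.6 = 8.8
Tarn → Neston → Ulver → Fenn → Eskin: 5.1+2.4+3.7+1.6 = 12.8
Tarn → Kelso → Ulver → Neston → Varne → Eskin: 6.5+1.6+2.4+1.1+2.6 = 14.2
Cheapest is Tarn → Neston → Varne → Eskin at 8.8 min.

8.8 min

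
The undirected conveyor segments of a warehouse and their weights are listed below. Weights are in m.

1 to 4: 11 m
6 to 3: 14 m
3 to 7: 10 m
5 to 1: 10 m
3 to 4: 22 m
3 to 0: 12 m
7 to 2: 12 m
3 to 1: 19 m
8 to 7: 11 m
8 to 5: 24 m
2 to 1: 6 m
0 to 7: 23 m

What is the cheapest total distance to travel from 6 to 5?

43 m

Settle nodes by increasing distance from 6:
6: 0
3: 14  (via 6)
7: 24  (via 3)
0: 26  (via 3)
1: 33  (via 3)
8: 35  (via 7)
2: 36  (via 7)
4: 36  (via 3)
5: 43  (via 1)
Shortest route: 6–3–1–5 = 43 m.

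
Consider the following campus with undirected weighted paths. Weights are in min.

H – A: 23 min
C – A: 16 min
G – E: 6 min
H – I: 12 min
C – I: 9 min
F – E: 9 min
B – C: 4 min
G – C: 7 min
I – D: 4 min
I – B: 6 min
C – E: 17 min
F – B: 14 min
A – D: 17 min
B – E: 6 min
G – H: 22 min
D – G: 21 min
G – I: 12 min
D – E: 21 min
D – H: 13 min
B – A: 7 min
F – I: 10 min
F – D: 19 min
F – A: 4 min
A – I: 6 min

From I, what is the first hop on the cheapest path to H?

Enumerating some paths:
I → D → H: 4+13 = 17
I → H: 12 = 12
The minimum is 12 min via I → H.
So from I the first move is to H.

H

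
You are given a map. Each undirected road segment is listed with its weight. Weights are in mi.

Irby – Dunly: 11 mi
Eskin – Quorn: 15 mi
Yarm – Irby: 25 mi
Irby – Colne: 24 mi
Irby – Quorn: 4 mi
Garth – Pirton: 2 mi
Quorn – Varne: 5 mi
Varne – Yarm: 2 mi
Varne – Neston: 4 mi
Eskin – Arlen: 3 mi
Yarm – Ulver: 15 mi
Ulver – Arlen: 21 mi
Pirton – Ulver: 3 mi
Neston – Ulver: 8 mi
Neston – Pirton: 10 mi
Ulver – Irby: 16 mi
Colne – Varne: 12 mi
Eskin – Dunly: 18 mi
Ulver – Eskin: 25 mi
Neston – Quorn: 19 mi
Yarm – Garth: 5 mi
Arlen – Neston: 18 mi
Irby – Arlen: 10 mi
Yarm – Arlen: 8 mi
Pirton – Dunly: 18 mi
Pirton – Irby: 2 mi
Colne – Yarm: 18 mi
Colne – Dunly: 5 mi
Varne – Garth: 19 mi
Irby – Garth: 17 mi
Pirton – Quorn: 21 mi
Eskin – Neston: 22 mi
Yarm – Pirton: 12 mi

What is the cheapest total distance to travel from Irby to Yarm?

9 mi

Compare a few routes:
Irby–Pirton–Garth–Yarm: 2+2+5 = 9
Irby–Quorn–Varne–Yarm: 4+5+2 = 11
The minimum is 9 mi via Irby–Pirton–Garth–Yarm.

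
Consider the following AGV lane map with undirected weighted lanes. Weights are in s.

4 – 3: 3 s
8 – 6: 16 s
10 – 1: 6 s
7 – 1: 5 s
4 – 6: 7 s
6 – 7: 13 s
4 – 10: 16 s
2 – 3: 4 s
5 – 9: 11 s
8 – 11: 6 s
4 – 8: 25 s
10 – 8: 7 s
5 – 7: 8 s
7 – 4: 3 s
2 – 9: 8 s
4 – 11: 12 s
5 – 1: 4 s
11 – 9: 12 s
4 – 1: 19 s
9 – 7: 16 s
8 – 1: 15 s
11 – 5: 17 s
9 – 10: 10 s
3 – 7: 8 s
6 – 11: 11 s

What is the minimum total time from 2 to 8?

Candidate routes:
2 - 9 - 11 - 8: 8+12+6 = 26
2 - 3 - 4 - 7 - 1 - 10 - 8: 4+3+3+5+6+7 = 28
2 - 9 - 10 - 8: 8+10+7 = 25
Cheapest is 2 - 9 - 10 - 8 at 25 s.

25 s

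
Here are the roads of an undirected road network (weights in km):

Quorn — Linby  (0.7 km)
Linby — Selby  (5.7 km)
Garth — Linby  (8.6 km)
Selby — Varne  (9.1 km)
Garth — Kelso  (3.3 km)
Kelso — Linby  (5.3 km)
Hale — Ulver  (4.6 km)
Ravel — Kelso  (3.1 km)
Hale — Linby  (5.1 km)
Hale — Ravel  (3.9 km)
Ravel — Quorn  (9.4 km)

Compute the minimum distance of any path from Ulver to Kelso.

Candidate routes:
Ulver → Hale → Ravel → Kelso: 4.6+3.9+3.1 = 11.6
Ulver → Hale → Linby → Kelso: 4.6+5.1+5.3 = 15
The minimum is 11.6 km via Ulver → Hale → Ravel → Kelso.

11.6 km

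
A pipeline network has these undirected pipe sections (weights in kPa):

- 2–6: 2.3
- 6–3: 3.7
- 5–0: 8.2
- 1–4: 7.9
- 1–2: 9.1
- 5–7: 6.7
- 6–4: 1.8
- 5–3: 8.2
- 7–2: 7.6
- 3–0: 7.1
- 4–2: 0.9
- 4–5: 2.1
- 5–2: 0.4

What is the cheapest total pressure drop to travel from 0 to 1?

Compare a few routes:
0 - 5 - 2 - 1: 8.2+0.4+9.1 = 17.7
0 - 5 - 2 - 4 - 1: 8.2+0.4+0.9+7.9 = 17.4
Cheapest is 0 - 5 - 2 - 4 - 1 at 17.4 kPa.

17.4 kPa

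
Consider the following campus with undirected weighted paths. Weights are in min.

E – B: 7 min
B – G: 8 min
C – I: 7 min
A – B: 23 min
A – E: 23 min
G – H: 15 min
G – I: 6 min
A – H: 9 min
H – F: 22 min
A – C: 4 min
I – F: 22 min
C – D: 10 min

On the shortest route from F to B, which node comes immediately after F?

I

Compare a few routes:
F–I–G–B: 22+6+8 = 36
F–H–G–B: 22+15+8 = 45
The minimum is 36 min via F–I–G–B.
So from F the first move is to I.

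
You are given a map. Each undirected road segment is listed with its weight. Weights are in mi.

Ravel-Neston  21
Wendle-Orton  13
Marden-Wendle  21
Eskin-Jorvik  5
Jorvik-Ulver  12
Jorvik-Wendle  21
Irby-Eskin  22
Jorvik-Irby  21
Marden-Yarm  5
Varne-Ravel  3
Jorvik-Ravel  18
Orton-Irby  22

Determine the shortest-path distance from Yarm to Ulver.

59 mi

Shortest distances from Yarm:
Yarm: 0
Marden: 5  (via Yarm)
Wendle: 26  (via Marden)
Orton: 39  (via Wendle)
Jorvik: 47  (via Wendle)
Eskin: 52  (via Jorvik)
Ulver: 59  (via Jorvik)
Shortest route: Yarm → Marden → Wendle → Jorvik → Ulver = 59 mi.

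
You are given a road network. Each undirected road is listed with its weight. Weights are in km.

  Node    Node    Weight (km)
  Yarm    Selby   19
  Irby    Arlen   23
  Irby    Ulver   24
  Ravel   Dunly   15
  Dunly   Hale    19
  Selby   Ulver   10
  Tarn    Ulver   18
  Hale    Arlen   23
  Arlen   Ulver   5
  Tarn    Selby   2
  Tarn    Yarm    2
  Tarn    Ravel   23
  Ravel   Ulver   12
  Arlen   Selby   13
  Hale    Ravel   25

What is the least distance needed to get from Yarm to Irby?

38 km

Settle nodes by increasing distance from Yarm:
Yarm: 0
Tarn: 2  (via Yarm)
Selby: 4  (via Tarn)
Ulver: 14  (via Selby)
Arlen: 17  (via Selby)
Ravel: 25  (via Tarn)
Irby: 38  (via Ulver)
Shortest route: Yarm–Tarn–Selby–Ulver–Irby = 38 km.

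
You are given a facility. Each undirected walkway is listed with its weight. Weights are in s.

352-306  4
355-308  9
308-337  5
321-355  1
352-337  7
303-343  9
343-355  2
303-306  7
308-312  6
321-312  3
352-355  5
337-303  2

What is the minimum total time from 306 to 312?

Enumerating some paths:
306 - 303 - 337 - 308 - 312: 7+2+5+6 = 20
306 - 352 - 355 - 321 - 312: 4+5+1+3 = 13
306 - 352 - 337 - 308 - 312: 4+7+5+6 = 22
The minimum is 13 s via 306 - 352 - 355 - 321 - 312.

13 s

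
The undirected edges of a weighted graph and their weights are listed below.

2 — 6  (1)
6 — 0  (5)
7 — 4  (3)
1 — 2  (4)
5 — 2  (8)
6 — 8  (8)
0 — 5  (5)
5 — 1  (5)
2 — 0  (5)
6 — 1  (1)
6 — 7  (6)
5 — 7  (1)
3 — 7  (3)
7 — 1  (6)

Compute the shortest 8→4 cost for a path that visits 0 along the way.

Best 8 to 0: 8 → 6 → 0 costing 13
Shortest 0→4: 0 → 5 → 7 → 4 = 9
Total via 0: 13 + 9 = 22.

22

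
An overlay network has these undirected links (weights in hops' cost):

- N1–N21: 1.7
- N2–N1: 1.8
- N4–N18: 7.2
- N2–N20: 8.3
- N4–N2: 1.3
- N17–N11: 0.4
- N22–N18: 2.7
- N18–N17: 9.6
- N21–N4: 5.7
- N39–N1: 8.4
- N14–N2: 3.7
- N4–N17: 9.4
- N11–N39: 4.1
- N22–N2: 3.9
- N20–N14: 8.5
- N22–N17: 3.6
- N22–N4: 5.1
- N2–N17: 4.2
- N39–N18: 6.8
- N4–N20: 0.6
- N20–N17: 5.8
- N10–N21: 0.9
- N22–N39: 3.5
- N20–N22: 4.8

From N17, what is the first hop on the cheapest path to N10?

Compare a few routes:
N17 - N20 - N4 - N2 - N1 - N21 - N10: 5.8+0.6+1.3+1.8+1.7+0.9 = 12.1
N17 - N2 - N4 - N21 - N10: 4.2+1.3+5.7+0.9 = 12.1
N17 - N2 - N1 - N21 - N10: 4.2+1.8+1.7+0.9 = 8.6
N17 - N22 - N2 - N1 - N21 - N10: 3.6+3.9+1.8+1.7+0.9 = 11.9
Cheapest is N17 - N2 - N1 - N21 - N10 at 8.6 hops' cost.
So from N17 the first move is to N2.

N2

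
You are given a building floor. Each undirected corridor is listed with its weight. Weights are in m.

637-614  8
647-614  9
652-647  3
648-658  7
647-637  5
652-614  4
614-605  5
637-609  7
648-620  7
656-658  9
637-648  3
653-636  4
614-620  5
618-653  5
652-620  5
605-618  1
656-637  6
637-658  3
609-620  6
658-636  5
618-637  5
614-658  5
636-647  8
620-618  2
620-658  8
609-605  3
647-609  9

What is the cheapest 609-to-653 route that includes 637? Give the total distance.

Best 609 to 637: 609–637 costing 7
Shortest 637→653: 637–618–653 = 10
Total via 637: 7 + 10 = 17 m.

17 m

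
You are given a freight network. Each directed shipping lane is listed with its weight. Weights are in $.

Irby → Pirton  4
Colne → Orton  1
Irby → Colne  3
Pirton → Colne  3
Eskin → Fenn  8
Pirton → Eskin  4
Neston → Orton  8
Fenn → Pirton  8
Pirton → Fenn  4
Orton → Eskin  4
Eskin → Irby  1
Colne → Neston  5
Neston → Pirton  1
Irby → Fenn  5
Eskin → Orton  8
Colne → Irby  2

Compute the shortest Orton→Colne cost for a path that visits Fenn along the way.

$21

Shortest Orton→Fenn: Orton → Eskin → Irby → Fenn = 10
Best Fenn to Colne: Fenn → Pirton → Colne costing 11
Total via Fenn: 10 + 11 = $21.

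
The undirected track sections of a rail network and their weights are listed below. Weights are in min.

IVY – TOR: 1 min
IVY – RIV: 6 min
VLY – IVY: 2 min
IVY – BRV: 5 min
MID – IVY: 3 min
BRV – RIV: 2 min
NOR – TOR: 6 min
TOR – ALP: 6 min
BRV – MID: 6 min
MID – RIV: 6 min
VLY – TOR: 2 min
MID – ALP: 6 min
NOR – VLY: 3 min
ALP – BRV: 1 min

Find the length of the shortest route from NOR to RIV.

Shortest distances from NOR:
NOR: 0
VLY: 3  (via NOR)
TOR: 5  (via VLY)
IVY: 5  (via VLY)
MID: 8  (via IVY)
BRV: 10  (via IVY)
ALP: 11  (via TOR)
RIV: 11  (via IVY)
Shortest route: NOR → VLY → IVY → RIV = 11 min.

11 min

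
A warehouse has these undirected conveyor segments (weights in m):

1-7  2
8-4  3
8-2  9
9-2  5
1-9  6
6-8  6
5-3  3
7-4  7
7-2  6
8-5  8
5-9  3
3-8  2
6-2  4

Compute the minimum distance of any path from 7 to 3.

12 m

Shortest distances from 7:
7: 0
1: 2  (via 7)
2: 6  (via 7)
4: 7  (via 7)
9: 8  (via 1)
6: 10  (via 2)
8: 10  (via 4)
5: 11  (via 9)
3: 12  (via 8)
Shortest route: 7 → 4 → 8 → 3 = 12 m.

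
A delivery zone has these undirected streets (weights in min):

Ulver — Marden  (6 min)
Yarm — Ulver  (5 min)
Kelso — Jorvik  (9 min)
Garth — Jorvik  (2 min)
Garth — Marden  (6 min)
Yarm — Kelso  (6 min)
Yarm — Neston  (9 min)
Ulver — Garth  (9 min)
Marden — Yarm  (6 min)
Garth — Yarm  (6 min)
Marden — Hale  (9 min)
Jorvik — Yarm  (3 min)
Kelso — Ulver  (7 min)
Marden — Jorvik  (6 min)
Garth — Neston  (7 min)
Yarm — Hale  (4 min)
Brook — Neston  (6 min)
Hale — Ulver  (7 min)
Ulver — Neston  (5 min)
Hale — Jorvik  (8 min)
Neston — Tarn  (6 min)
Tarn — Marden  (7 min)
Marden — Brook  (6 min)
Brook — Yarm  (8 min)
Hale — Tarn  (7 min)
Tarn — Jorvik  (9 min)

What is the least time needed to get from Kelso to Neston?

12 min

Running Dijkstra from Kelso:
Kelso: 0
Yarm: 6  (via Kelso)
Ulver: 7  (via Kelso)
Jorvik: 9  (via Kelso)
Hale: 10  (via Yarm)
Garth: 11  (via Jorvik)
Marden: 12  (via Yarm)
Neston: 12  (via Ulver)
Shortest route: Kelso–Ulver–Neston = 12 min.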